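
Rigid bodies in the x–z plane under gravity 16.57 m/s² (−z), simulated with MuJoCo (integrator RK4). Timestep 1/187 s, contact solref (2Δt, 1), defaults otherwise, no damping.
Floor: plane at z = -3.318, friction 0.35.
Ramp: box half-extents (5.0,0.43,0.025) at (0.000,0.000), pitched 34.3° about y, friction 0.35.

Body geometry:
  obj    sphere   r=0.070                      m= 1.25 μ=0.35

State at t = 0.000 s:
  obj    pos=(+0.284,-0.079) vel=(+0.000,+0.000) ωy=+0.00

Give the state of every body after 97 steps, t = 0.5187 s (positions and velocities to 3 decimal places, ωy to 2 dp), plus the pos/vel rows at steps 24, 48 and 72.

State at t = 0.5187 s:
  obj    pos=(+1.026,-0.585) vel=(+2.858,-1.950) ωy=+49.40

Key-timestep trajectory:
   step    t(s)  obj.x    obj.z    obj.vx   obj.vz 
     24  0.1283   +0.330  -0.110  +0.708  -0.483
     48  0.2567   +0.466  -0.203  +1.415  -0.965
     72  0.3850   +0.693  -0.358  +2.122  -1.447


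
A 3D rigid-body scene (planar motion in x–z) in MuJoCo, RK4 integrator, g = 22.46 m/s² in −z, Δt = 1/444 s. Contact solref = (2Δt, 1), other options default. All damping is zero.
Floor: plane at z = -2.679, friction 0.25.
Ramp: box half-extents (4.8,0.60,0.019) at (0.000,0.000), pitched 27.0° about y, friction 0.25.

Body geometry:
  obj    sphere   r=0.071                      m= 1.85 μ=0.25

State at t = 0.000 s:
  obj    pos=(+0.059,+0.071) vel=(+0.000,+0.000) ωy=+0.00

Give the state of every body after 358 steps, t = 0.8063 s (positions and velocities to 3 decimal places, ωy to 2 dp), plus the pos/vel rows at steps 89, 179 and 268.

State at t = 0.8063 s:
  obj    pos=(+2.169,-1.004) vel=(+5.233,-2.666) ωy=+82.70

Key-timestep trajectory:
   step    t(s)  obj.x    obj.z    obj.vx   obj.vz 
     89  0.2005   +0.189  +0.004  +1.301  -0.663
    179  0.4032   +0.586  -0.198  +2.616  -1.333
    268  0.6036   +1.241  -0.531  +3.917  -1.996


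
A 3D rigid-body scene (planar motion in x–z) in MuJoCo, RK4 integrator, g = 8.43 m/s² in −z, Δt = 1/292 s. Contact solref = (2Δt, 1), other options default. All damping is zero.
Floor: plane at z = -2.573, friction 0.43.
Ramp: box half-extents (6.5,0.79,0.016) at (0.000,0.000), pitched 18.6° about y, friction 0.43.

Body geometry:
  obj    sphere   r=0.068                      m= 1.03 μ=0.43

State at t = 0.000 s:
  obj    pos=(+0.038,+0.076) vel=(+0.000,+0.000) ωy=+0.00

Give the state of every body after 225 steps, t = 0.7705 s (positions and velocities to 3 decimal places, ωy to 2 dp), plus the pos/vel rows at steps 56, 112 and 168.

State at t = 0.7705 s:
  obj    pos=(+0.578,-0.106) vel=(+1.403,-0.472) ωy=+21.76

Key-timestep trajectory:
   step    t(s)  obj.x    obj.z    obj.vx   obj.vz 
     56  0.1918   +0.071  +0.065  +0.349  -0.118
    112  0.3836   +0.172  +0.031  +0.698  -0.235
    168  0.5753   +0.339  -0.026  +1.047  -0.352


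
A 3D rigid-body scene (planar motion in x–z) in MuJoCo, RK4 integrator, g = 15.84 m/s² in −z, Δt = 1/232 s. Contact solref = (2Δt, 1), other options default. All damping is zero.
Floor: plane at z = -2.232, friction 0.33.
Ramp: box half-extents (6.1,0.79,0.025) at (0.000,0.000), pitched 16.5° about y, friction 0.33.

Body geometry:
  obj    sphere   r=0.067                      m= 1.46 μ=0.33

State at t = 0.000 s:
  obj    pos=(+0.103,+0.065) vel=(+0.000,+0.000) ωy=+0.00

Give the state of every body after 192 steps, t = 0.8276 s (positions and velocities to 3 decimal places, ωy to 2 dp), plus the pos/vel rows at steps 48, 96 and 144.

State at t = 0.8276 s:
  obj    pos=(+1.158,-0.247) vel=(+2.550,-0.755) ωy=+39.69

Key-timestep trajectory:
   step    t(s)  obj.x    obj.z    obj.vx   obj.vz 
     48  0.2069   +0.169  +0.046  +0.638  -0.189
     96  0.4138   +0.367  -0.013  +1.275  -0.378
    144  0.6207   +0.697  -0.110  +1.912  -0.567


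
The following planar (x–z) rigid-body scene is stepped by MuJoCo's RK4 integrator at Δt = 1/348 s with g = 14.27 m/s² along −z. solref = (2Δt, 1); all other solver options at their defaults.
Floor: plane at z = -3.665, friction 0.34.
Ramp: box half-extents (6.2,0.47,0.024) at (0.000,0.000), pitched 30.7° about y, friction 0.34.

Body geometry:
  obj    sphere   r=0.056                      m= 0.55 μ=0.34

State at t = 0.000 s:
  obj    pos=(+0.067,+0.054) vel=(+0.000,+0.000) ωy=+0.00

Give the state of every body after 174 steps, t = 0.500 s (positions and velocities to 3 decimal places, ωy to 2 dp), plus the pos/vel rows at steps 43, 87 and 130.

State at t = 0.500 s:
  obj    pos=(+0.626,-0.279) vel=(+2.237,-1.328) ωy=+46.45

Key-timestep trajectory:
   step    t(s)  obj.x    obj.z    obj.vx   obj.vz 
     43  0.1236   +0.101  +0.033  +0.553  -0.328
     87  0.2500   +0.207  -0.030  +1.119  -0.664
    130  0.3736   +0.379  -0.132  +1.672  -0.993


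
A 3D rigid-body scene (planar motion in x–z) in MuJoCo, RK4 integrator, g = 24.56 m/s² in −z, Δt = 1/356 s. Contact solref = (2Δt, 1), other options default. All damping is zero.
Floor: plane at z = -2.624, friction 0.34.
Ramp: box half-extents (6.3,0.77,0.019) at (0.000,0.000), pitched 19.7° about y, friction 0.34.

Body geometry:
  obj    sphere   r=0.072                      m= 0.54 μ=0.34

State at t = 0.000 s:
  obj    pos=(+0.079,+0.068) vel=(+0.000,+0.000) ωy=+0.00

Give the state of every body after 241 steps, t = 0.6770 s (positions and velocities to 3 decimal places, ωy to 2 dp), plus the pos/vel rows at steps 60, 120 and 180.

State at t = 0.6770 s:
  obj    pos=(+1.355,-0.388) vel=(+3.769,-1.350) ωy=+55.59

Key-timestep trajectory:
   step    t(s)  obj.x    obj.z    obj.vx   obj.vz 
     60  0.1685   +0.158  +0.040  +0.938  -0.336
    120  0.3371   +0.395  -0.045  +1.877  -0.672
    180  0.5056   +0.791  -0.187  +2.815  -1.008


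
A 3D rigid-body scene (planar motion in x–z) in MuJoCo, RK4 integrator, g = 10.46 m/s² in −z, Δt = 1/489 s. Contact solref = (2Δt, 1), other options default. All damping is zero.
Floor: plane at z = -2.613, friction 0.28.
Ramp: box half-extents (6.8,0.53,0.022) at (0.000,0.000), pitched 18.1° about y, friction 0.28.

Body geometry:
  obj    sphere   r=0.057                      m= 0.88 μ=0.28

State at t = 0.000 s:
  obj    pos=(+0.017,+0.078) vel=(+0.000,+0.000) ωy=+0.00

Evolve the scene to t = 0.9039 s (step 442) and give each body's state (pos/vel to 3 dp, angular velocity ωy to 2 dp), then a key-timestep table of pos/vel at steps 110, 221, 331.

State at t = 0.9039 s:
  obj    pos=(+0.918,-0.217) vel=(+1.994,-0.652) ωy=+36.81

Key-timestep trajectory:
   step    t(s)  obj.x    obj.z    obj.vx   obj.vz 
    110  0.2249   +0.073  +0.059  +0.496  -0.162
    221  0.4519   +0.242  +0.004  +0.997  -0.326
    331  0.6769   +0.522  -0.088  +1.493  -0.488


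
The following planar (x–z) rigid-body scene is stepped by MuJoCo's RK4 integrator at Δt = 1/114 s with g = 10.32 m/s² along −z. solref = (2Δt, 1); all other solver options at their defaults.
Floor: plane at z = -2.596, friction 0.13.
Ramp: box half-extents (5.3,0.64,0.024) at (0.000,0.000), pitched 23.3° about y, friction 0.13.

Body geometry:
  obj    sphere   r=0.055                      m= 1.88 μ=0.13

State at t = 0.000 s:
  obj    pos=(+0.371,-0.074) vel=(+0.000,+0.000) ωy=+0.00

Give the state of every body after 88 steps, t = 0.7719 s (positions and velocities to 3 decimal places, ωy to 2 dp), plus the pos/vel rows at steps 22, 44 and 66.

State at t = 0.7719 s:
  obj    pos=(+1.169,-0.418) vel=(+2.068,-0.890) ωy=+40.89

Key-timestep trajectory:
   step    t(s)  obj.x    obj.z    obj.vx   obj.vz 
     22  0.1930   +0.421  -0.095  +0.517  -0.223
     44  0.3860   +0.571  -0.160  +1.034  -0.445
     66  0.5789   +0.820  -0.267  +1.551  -0.668


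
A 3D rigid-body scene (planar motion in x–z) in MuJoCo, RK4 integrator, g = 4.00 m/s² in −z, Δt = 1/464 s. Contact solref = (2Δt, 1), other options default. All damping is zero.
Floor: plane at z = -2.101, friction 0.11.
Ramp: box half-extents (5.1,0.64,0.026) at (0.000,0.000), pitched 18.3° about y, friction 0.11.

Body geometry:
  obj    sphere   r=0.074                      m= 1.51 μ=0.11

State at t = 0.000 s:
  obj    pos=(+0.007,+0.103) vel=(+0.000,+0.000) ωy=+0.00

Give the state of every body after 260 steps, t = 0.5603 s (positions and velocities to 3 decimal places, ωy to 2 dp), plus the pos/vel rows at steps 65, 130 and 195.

State at t = 0.5603 s:
  obj    pos=(+0.141,+0.059) vel=(+0.477,-0.158) ωy=+6.79

Key-timestep trajectory:
   step    t(s)  obj.x    obj.z    obj.vx   obj.vz 
     65  0.1401   +0.015  +0.100  +0.119  -0.039
    130  0.2802   +0.040  +0.092  +0.239  -0.079
    195  0.4203   +0.082  +0.078  +0.358  -0.118


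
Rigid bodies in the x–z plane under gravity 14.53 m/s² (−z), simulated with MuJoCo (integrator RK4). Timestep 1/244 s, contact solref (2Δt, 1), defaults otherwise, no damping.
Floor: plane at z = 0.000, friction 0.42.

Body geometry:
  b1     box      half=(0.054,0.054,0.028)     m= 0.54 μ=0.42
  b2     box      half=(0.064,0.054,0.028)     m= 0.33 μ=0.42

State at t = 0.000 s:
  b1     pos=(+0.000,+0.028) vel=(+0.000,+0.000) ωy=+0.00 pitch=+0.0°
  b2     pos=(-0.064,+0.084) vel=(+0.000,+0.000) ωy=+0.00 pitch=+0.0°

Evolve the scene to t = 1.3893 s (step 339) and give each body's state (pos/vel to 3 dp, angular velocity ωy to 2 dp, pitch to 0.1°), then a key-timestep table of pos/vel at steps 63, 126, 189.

State at t = 1.3893 s:
  b1     pos=(+0.000,+0.028) vel=(+0.000,+0.000) ωy=+0.00 pitch=+0.0°
  b2     pos=(-0.131,+0.064) vel=(+0.000,+0.000) ωy=+0.00 pitch=-90.0°

Key-timestep trajectory:
   step    t(s)  b1.x    b1.z    b1.vx   b1.vz   b2.x    b2.z    b2.vx   b2.vz 
     63  0.2582   +0.000  +0.028  +0.000  +0.000   -0.100  +0.070  -0.095  +0.007
    126  0.5164   +0.000  +0.028  +0.000  +0.000   -0.140  +0.067  -0.106  +0.036
    189  0.7746   +0.000  +0.028  +0.000  +0.000   -0.133  +0.064  -0.091  +0.059


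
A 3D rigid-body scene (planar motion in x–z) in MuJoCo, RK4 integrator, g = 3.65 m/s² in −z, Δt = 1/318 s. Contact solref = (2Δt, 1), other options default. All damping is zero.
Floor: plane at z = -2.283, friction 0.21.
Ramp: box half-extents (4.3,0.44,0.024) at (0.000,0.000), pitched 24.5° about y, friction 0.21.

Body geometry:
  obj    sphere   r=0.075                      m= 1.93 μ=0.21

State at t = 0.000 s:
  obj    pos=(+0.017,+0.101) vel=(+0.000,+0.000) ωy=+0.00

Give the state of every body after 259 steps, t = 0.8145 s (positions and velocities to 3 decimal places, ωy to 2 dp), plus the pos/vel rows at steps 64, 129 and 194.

State at t = 0.8145 s:
  obj    pos=(+0.343,-0.048) vel=(+0.801,-0.365) ωy=+11.74

Key-timestep trajectory:
   step    t(s)  obj.x    obj.z    obj.vx   obj.vz 
     64  0.2013   +0.037  +0.092  +0.198  -0.090
    129  0.4057   +0.098  +0.064  +0.399  -0.182
    194  0.6101   +0.200  +0.018  +0.600  -0.274


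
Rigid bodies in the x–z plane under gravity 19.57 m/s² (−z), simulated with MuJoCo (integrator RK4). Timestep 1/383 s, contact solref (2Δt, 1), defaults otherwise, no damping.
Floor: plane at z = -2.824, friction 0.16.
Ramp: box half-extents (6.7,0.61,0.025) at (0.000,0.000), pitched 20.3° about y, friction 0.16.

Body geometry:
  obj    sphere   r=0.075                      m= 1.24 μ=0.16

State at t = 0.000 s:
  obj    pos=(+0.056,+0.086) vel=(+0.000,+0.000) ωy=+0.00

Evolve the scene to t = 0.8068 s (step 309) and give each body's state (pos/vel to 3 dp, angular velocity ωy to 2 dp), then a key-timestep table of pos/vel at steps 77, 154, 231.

State at t = 0.8068 s:
  obj    pos=(+1.536,-0.462) vel=(+3.670,-1.358) ωy=+52.16

Key-timestep trajectory:
   step    t(s)  obj.x    obj.z    obj.vx   obj.vz 
     77  0.2010   +0.148  +0.052  +0.915  -0.338
    154  0.4021   +0.424  -0.050  +1.829  -0.677
    231  0.6031   +0.883  -0.220  +2.744  -1.015


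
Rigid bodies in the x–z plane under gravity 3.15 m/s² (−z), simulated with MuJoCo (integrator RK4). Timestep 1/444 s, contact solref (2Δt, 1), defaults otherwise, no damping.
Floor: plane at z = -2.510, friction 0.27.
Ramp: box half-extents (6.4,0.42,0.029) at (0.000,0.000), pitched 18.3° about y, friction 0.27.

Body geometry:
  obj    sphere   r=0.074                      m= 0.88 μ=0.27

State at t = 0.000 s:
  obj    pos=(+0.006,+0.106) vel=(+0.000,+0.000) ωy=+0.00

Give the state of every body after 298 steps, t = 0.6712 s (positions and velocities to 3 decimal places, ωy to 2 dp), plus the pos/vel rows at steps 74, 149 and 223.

State at t = 0.6712 s:
  obj    pos=(+0.157,+0.056) vel=(+0.450,-0.149) ωy=+6.41

Key-timestep trajectory:
   step    t(s)  obj.x    obj.z    obj.vx   obj.vz 
     74  0.1667   +0.015  +0.103  +0.112  -0.037
    149  0.3356   +0.044  +0.094  +0.225  -0.074
    223  0.5023   +0.091  +0.078  +0.337  -0.111


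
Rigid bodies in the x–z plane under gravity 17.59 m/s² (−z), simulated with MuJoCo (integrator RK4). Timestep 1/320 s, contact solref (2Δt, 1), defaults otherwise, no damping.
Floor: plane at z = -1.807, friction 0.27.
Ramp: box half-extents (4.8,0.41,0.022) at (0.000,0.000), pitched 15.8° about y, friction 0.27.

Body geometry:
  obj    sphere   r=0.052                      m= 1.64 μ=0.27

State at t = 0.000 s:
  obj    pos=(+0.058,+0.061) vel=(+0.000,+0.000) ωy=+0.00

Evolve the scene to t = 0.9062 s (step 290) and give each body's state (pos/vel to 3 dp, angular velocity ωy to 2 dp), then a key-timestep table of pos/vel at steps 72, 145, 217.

State at t = 0.9062 s:
  obj    pos=(+1.410,-0.322) vel=(+2.983,-0.844) ωy=+59.61

Key-timestep trajectory:
   step    t(s)  obj.x    obj.z    obj.vx   obj.vz 
     72  0.2250   +0.141  +0.037  +0.741  -0.210
    145  0.4531   +0.396  -0.035  +1.492  -0.422
    217  0.6781   +0.815  -0.154  +2.232  -0.632


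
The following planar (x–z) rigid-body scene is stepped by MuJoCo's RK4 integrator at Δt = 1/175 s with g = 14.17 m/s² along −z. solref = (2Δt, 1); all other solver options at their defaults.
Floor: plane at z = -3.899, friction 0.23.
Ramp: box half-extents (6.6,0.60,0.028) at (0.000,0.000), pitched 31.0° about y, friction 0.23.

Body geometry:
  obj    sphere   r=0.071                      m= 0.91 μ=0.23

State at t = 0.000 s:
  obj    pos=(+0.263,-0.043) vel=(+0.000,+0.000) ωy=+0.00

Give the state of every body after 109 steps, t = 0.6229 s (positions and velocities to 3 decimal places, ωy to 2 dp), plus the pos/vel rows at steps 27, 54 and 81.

State at t = 0.6229 s:
  obj    pos=(+1.130,-0.564) vel=(+2.784,-1.673) ωy=+45.71

Key-timestep trajectory:
   step    t(s)  obj.x    obj.z    obj.vx   obj.vz 
     27  0.1543   +0.316  -0.075  +0.690  -0.414
     54  0.3086   +0.476  -0.171  +1.379  -0.829
     81  0.4629   +0.742  -0.330  +2.069  -1.243


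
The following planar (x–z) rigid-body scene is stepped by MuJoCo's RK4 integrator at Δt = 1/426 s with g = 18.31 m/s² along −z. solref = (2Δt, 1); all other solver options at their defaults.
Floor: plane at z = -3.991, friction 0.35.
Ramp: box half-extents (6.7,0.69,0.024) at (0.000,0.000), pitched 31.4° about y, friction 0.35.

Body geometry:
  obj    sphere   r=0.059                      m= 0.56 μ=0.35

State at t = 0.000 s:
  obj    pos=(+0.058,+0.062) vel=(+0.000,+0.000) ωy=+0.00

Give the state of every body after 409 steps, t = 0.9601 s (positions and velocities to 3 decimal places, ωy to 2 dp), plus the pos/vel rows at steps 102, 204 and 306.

State at t = 0.9601 s:
  obj    pos=(+2.739,-1.574) vel=(+5.584,-3.409) ωy=+110.88

Key-timestep trajectory:
   step    t(s)  obj.x    obj.z    obj.vx   obj.vz 
    102  0.2394   +0.225  -0.040  +1.393  -0.850
    204  0.4789   +0.725  -0.345  +2.785  -1.700
    306  0.7183   +1.559  -0.854  +4.178  -2.550


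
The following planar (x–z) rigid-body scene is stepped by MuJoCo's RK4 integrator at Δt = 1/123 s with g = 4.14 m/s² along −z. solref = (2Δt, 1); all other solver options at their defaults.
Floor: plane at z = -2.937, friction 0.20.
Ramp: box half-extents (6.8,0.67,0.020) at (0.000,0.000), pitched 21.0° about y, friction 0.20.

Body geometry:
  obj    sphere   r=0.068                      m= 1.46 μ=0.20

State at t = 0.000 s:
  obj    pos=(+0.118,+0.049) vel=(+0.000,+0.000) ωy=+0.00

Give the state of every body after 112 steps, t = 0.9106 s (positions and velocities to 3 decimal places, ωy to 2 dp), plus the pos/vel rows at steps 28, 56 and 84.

State at t = 0.9106 s:
  obj    pos=(+0.528,-0.109) vel=(+0.901,-0.346) ωy=+14.19

Key-timestep trajectory:
   step    t(s)  obj.x    obj.z    obj.vx   obj.vz 
     28  0.2276   +0.144  +0.039  +0.225  -0.086
     56  0.4553   +0.221  +0.010  +0.451  -0.173
     84  0.6829   +0.349  -0.040  +0.676  -0.259


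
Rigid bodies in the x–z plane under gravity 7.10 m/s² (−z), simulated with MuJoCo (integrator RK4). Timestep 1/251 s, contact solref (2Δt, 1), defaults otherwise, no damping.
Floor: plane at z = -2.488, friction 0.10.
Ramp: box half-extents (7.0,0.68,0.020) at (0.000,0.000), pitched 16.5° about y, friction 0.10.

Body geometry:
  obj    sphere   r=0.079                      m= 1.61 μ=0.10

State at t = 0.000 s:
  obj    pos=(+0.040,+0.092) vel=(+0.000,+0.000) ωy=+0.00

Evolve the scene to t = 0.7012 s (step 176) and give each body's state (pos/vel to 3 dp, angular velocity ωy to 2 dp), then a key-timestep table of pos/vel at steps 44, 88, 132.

State at t = 0.7012 s:
  obj    pos=(+0.379,-0.009) vel=(+0.968,-0.287) ωy=+12.78

Key-timestep trajectory:
   step    t(s)  obj.x    obj.z    obj.vx   obj.vz 
     44  0.1753   +0.061  +0.085  +0.242  -0.072
     88  0.3506   +0.125  +0.066  +0.484  -0.143
    132  0.5259   +0.231  +0.035  +0.726  -0.215


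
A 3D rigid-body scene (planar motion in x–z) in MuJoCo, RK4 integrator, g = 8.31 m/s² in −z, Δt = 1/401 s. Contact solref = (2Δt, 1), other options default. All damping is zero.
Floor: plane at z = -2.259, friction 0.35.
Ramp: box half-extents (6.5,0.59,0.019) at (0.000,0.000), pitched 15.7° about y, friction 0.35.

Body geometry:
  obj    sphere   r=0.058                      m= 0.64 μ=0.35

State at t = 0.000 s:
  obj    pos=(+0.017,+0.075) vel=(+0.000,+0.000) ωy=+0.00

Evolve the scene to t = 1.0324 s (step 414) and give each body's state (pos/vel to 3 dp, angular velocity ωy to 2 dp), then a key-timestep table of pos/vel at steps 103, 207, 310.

State at t = 1.0324 s:
  obj    pos=(+0.841,-0.156) vel=(+1.596,-0.449) ωy=+28.59

Key-timestep trajectory:
   step    t(s)  obj.x    obj.z    obj.vx   obj.vz 
    103  0.2569   +0.068  +0.061  +0.397  -0.112
    207  0.5162   +0.223  +0.017  +0.798  -0.224
    310  0.7731   +0.479  -0.055  +1.195  -0.336


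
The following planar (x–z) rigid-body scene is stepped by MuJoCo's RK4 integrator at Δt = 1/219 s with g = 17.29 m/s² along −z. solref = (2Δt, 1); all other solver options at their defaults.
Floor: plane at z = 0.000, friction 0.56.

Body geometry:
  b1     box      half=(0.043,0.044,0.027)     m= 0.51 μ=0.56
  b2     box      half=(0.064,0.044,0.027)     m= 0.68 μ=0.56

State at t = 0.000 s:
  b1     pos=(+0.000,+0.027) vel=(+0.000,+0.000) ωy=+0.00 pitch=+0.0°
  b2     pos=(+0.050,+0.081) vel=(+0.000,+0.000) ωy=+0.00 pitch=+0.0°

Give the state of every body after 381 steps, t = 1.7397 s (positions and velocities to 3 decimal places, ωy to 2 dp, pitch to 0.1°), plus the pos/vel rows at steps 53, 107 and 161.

State at t = 1.7397 s:
  b1     pos=(+0.000,+0.027) vel=(+0.000,+0.000) ωy=+0.00 pitch=+0.0°
  b2     pos=(+0.116,+0.064) vel=(+0.000,+0.000) ωy=+0.00 pitch=+90.0°

Key-timestep trajectory:
   step    t(s)  b1.x    b1.z    b1.vx   b1.vz   b2.x    b2.z    b2.vx   b2.vz 
     53  0.2420   +0.000  +0.027  +0.000  +0.000   +0.083  +0.069  +0.097  +0.008
    107  0.4886   +0.000  +0.027  +0.000  +0.000   +0.110  +0.066  +0.286  -0.082
    161  0.7352   +0.000  +0.027  +0.000  +0.000   +0.113  +0.065  +0.126  -0.046


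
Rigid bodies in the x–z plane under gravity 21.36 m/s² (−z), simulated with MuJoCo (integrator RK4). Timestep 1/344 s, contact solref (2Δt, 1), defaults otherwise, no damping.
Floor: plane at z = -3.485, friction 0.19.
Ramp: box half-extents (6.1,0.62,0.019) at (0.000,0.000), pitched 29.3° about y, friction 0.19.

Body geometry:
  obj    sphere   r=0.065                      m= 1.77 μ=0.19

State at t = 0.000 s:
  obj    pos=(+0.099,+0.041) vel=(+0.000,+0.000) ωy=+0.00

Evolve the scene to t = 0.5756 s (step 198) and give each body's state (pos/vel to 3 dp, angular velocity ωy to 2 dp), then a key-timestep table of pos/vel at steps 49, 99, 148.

State at t = 0.5756 s:
  obj    pos=(+1.178,-0.565) vel=(+3.748,-2.103) ωy=+66.10

Key-timestep trajectory:
   step    t(s)  obj.x    obj.z    obj.vx   obj.vz 
     49  0.1424   +0.165  +0.004  +0.928  -0.521
     99  0.2878   +0.369  -0.111  +1.874  -1.052
    148  0.4302   +0.702  -0.297  +2.802  -1.572


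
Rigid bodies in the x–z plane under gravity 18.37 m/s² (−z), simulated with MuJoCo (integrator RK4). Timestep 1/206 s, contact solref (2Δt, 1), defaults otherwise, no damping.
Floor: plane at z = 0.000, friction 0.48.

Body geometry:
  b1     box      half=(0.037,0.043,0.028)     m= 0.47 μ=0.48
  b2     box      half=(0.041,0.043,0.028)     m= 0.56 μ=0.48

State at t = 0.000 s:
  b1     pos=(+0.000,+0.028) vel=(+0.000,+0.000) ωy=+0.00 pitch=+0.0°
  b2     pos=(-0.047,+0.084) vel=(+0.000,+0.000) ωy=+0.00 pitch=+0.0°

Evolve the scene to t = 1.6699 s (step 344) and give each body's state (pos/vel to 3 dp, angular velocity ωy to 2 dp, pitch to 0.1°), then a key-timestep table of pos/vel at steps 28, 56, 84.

State at t = 1.6699 s:
  b1     pos=(+0.000,+0.028) vel=(+0.000,+0.000) ωy=+0.00 pitch=+0.0°
  b2     pos=(-0.087,+0.041) vel=(+0.000,+0.000) ωy=+0.00 pitch=-90.0°

Key-timestep trajectory:
   step    t(s)  b1.x    b1.z    b1.vx   b1.vz   b2.x    b2.z    b2.vx   b2.vz 
     28  0.1359   +0.000  +0.028  +0.000  +0.000   -0.074  +0.047  -0.481  -0.468
     56  0.2718   +0.000  +0.028  +0.000  +0.000   -0.107  +0.049  +0.001  +0.001
     84  0.4078   +0.000  +0.028  +0.000  +0.000   -0.085  +0.042  +0.041  +0.070


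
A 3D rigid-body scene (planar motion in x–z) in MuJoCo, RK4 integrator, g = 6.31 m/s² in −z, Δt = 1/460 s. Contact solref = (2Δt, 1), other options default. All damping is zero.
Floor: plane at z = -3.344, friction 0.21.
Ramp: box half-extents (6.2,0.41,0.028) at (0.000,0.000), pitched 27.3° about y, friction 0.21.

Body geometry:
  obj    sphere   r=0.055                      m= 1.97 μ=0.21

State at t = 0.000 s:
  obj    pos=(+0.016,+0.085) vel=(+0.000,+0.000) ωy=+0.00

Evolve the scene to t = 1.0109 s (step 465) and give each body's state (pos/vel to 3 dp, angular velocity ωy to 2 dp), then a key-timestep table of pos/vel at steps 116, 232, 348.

State at t = 1.0109 s:
  obj    pos=(+0.955,-0.399) vel=(+1.857,-0.958) ωy=+37.99

Key-timestep trajectory:
   step    t(s)  obj.x    obj.z    obj.vx   obj.vz 
    116  0.2522   +0.074  +0.055  +0.463  -0.239
    232  0.5043   +0.250  -0.035  +0.927  -0.478
    348  0.7565   +0.542  -0.186  +1.390  -0.717


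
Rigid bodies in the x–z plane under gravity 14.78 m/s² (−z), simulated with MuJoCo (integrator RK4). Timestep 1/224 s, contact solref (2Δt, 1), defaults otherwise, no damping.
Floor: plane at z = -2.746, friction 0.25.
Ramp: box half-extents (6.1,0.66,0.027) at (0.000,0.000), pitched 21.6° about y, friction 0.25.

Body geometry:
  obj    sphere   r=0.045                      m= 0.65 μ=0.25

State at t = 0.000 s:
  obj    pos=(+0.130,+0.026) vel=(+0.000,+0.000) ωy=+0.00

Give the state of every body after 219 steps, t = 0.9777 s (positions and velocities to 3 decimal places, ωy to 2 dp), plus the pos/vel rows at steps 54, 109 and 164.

State at t = 0.9777 s:
  obj    pos=(+1.857,-0.658) vel=(+3.533,-1.399) ωy=+84.42

Key-timestep trajectory:
   step    t(s)  obj.x    obj.z    obj.vx   obj.vz 
     54  0.2411   +0.235  -0.016  +0.871  -0.345
    109  0.4866   +0.558  -0.143  +1.758  -0.696
    164  0.7321   +1.099  -0.358  +2.646  -1.047


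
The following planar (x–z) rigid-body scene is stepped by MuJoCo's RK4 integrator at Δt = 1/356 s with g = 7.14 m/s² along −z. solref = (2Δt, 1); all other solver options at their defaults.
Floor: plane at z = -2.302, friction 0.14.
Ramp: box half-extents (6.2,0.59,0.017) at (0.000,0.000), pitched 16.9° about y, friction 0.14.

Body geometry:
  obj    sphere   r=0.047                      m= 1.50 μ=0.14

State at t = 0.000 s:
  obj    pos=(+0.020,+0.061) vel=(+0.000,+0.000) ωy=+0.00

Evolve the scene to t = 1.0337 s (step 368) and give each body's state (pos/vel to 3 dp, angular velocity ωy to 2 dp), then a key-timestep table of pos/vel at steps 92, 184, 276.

State at t = 1.0337 s:
  obj    pos=(+0.778,-0.169) vel=(+1.466,-0.446) ωy=+32.60

Key-timestep trajectory:
   step    t(s)  obj.x    obj.z    obj.vx   obj.vz 
     92  0.2584   +0.067  +0.046  +0.367  -0.111
    184  0.5169   +0.209  +0.003  +0.733  -0.223
    276  0.7753   +0.446  -0.069  +1.100  -0.334


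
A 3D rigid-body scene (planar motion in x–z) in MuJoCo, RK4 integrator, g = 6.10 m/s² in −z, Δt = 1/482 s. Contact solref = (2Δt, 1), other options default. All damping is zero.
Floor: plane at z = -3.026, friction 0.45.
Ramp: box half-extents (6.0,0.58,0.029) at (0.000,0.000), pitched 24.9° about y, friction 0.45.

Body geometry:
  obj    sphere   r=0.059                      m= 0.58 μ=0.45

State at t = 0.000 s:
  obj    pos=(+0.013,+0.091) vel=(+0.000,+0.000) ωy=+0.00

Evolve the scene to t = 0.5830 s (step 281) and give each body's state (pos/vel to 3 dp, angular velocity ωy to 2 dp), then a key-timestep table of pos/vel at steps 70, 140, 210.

State at t = 0.5830 s:
  obj    pos=(+0.296,-0.040) vel=(+0.970,-0.450) ωy=+18.12

Key-timestep trajectory:
   step    t(s)  obj.x    obj.z    obj.vx   obj.vz 
     70  0.1452   +0.031  +0.083  +0.242  -0.112
    140  0.2905   +0.083  +0.058  +0.483  -0.224
    210  0.4357   +0.171  +0.018  +0.725  -0.337


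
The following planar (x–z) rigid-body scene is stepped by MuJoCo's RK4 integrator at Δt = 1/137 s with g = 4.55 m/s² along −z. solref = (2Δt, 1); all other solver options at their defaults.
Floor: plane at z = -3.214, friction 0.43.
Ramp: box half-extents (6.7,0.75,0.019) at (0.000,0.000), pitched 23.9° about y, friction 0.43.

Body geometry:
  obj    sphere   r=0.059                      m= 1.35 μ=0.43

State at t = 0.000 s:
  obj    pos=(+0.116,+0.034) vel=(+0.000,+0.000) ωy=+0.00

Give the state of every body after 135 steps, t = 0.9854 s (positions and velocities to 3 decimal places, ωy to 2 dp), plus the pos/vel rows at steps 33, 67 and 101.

State at t = 0.9854 s:
  obj    pos=(+0.701,-0.225) vel=(+1.186,-0.526) ωy=+21.99

Key-timestep trajectory:
   step    t(s)  obj.x    obj.z    obj.vx   obj.vz 
     33  0.2409   +0.151  +0.018  +0.290  -0.129
     67  0.4891   +0.260  -0.030  +0.589  -0.261
    101  0.7372   +0.443  -0.111  +0.888  -0.393


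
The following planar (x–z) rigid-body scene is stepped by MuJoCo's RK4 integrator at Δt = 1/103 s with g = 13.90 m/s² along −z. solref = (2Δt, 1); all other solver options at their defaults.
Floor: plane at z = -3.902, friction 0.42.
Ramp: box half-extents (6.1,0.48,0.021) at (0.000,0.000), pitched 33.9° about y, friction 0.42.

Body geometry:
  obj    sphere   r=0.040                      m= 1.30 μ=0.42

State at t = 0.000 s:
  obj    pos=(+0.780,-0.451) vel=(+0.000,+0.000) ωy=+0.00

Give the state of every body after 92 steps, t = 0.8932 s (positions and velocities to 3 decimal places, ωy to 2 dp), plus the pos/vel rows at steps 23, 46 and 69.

State at t = 0.8932 s:
  obj    pos=(+2.613,-1.683) vel=(+4.104,-2.758) ωy=+123.64

Key-timestep trajectory:
   step    t(s)  obj.x    obj.z    obj.vx   obj.vz 
     23  0.2233   +0.895  -0.528  +1.026  -0.690
     46  0.4466   +1.239  -0.759  +2.052  -1.379
     69  0.6699   +1.811  -1.144  +3.078  -2.069


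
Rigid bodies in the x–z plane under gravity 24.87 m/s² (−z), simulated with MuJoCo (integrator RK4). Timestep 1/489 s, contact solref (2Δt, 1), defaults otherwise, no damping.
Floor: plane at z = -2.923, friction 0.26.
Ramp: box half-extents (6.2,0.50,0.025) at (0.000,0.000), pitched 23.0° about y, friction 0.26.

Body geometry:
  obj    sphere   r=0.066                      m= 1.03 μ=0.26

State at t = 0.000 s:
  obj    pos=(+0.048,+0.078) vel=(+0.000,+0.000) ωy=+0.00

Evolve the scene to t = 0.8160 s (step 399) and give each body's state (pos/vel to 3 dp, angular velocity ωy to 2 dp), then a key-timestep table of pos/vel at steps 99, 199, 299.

State at t = 0.8160 s:
  obj    pos=(+2.175,-0.824) vel=(+5.213,-2.213) ωy=+85.80

Key-timestep trajectory:
   step    t(s)  obj.x    obj.z    obj.vx   obj.vz 
     99  0.2025   +0.179  +0.023  +1.294  -0.549
    199  0.4070   +0.577  -0.146  +2.600  -1.104
    299  0.6115   +1.243  -0.429  +3.907  -1.658


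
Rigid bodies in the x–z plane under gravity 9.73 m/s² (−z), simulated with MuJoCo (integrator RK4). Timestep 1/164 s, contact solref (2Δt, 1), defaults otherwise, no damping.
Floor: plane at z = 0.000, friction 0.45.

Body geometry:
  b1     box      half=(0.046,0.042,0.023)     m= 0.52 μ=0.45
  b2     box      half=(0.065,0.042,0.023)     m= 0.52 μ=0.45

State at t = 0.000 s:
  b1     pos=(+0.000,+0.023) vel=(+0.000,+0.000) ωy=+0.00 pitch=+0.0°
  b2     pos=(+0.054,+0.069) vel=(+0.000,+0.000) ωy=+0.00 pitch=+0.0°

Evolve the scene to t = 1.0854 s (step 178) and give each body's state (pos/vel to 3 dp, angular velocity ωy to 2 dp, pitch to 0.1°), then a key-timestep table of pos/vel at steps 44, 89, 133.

State at t = 1.0854 s:
  b1     pos=(-0.001,+0.023) vel=(+0.000,+0.000) ωy=+0.00 pitch=+0.0°
  b2     pos=(+0.067,+0.058) vel=(+0.001,-0.001) ωy=-0.01 pitch=+38.5°

Key-timestep trajectory:
   step    t(s)  b1.x    b1.z    b1.vx   b1.vz   b2.x    b2.z    b2.vx   b2.vz 
     44  0.2683   +0.000  +0.023  -0.003  +0.001   +0.066  +0.059  -0.122  -0.064
     89  0.5427   +0.000  +0.023  +0.000  +0.000   +0.066  +0.059  +0.001  -0.001
    133  0.8110   +0.000  +0.023  +0.000  +0.000   +0.067  +0.059  +0.001  -0.001


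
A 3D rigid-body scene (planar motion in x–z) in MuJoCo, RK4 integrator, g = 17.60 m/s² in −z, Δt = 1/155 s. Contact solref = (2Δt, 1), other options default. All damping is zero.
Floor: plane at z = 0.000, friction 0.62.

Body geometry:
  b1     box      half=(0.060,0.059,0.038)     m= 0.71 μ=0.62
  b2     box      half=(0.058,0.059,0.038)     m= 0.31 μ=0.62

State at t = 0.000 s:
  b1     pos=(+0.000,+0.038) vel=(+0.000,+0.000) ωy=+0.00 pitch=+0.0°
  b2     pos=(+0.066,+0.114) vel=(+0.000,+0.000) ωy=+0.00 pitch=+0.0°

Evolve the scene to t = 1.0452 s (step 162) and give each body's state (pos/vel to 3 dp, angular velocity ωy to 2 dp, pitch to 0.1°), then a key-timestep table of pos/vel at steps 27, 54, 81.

State at t = 1.0452 s:
  b1     pos=(+0.000,+0.038) vel=(+0.000,+0.000) ωy=+0.00 pitch=+0.0°
  b2     pos=(+0.118,+0.058) vel=(+0.000,+0.000) ωy=+0.00 pitch=+90.0°

Key-timestep trajectory:
   step    t(s)  b1.x    b1.z    b1.vx   b1.vz   b2.x    b2.z    b2.vx   b2.vz 
     27  0.1742   +0.000  +0.038  +0.000  +0.000   +0.093  +0.096  +0.340  -0.497
     54  0.3484   +0.000  +0.038  +0.000  +0.000   +0.144  +0.068  +0.048  +0.010
     81  0.5226   +0.000  +0.038  +0.000  +0.000   +0.115  +0.058  -0.118  +0.097


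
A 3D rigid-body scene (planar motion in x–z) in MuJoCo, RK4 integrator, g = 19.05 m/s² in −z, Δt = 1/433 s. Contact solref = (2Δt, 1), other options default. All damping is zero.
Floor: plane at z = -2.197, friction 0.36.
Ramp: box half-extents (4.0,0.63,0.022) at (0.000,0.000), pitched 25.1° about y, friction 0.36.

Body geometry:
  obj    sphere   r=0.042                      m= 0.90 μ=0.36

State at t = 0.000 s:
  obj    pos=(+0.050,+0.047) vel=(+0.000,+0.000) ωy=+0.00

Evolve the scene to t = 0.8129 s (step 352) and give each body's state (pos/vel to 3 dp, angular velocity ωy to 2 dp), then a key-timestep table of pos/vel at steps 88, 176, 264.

State at t = 0.8129 s:
  obj    pos=(+1.777,-0.762) vel=(+4.249,-1.991) ωy=+111.71

Key-timestep trajectory:
   step    t(s)  obj.x    obj.z    obj.vx   obj.vz 
     88  0.2032   +0.158  -0.003  +1.062  -0.498
    176  0.4065   +0.482  -0.155  +2.125  -0.995
    264  0.6097   +1.022  -0.408  +3.187  -1.493


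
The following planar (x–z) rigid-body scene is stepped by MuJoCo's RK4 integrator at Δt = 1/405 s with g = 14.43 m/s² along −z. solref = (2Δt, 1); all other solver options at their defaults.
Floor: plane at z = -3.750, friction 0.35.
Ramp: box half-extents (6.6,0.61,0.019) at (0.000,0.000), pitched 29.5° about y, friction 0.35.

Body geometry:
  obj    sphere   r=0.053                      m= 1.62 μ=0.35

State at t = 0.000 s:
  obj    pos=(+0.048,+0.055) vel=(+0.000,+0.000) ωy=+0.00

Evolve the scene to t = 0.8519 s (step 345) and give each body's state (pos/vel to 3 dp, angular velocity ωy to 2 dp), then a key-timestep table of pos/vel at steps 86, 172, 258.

State at t = 0.8519 s:
  obj    pos=(+1.651,-0.851) vel=(+3.763,-2.129) ωy=+81.57

Key-timestep trajectory:
   step    t(s)  obj.x    obj.z    obj.vx   obj.vz 
     86  0.2123   +0.148  -0.001  +0.938  -0.531
    172  0.4247   +0.447  -0.170  +1.876  -1.061
    258  0.6370   +0.945  -0.452  +2.814  -1.592


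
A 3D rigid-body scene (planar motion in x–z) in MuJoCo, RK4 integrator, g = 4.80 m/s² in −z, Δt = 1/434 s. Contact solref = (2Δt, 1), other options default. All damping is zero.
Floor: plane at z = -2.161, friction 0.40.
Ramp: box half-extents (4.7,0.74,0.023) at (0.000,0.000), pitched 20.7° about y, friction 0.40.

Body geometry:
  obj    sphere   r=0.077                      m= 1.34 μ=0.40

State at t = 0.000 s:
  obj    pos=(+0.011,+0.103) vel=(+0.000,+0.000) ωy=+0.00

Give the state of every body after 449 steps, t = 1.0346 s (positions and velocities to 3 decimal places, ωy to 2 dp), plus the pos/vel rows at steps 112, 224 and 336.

State at t = 1.0346 s:
  obj    pos=(+0.618,-0.127) vel=(+1.173,-0.443) ωy=+16.28

Key-timestep trajectory:
   step    t(s)  obj.x    obj.z    obj.vx   obj.vz 
    112  0.2581   +0.049  +0.088  +0.293  -0.111
    224  0.5161   +0.162  +0.046  +0.585  -0.221
    336  0.7742   +0.351  -0.026  +0.878  -0.332


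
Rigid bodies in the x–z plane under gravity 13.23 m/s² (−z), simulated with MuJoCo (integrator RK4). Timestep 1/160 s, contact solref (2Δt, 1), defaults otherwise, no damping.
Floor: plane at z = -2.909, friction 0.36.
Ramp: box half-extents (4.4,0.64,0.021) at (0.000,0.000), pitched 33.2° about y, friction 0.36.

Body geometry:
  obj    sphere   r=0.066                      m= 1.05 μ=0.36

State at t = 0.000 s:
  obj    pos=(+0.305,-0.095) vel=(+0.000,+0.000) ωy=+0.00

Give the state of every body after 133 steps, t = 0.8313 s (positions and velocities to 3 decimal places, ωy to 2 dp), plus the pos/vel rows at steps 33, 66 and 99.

State at t = 0.8313 s:
  obj    pos=(+1.801,-1.075) vel=(+3.599,-2.355) ωy=+65.15

Key-timestep trajectory:
   step    t(s)  obj.x    obj.z    obj.vx   obj.vz 
     33  0.2063   +0.397  -0.156  +0.893  -0.584
     66  0.4125   +0.673  -0.337  +1.786  -1.169
     99  0.6188   +1.134  -0.638  +2.679  -1.753


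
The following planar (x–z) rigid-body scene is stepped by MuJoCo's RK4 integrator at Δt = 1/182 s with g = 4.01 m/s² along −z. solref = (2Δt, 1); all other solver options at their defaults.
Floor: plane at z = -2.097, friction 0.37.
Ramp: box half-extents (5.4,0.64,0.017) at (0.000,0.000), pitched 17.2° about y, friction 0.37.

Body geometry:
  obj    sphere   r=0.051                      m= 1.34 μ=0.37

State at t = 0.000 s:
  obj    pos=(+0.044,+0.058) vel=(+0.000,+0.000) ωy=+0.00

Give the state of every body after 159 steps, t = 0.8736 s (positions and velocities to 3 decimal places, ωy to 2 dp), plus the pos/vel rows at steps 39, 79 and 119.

State at t = 0.8736 s:
  obj    pos=(+0.353,-0.038) vel=(+0.707,-0.219) ωy=+14.51

Key-timestep trajectory:
   step    t(s)  obj.x    obj.z    obj.vx   obj.vz 
     39  0.2143   +0.063  +0.052  +0.173  -0.054
     79  0.4341   +0.120  +0.034  +0.351  -0.109
    119  0.6538   +0.217  +0.004  +0.529  -0.164


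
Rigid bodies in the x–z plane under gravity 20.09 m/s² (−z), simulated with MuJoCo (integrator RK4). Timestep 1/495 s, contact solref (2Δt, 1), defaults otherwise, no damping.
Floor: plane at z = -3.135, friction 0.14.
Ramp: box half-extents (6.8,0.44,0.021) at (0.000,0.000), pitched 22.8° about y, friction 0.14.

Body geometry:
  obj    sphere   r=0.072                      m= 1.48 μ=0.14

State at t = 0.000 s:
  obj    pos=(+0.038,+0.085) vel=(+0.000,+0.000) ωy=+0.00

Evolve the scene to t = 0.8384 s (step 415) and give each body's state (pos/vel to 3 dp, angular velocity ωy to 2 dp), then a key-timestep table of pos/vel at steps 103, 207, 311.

State at t = 0.8384 s:
  obj    pos=(+1.840,-0.672) vel=(+4.298,-1.807) ωy=+64.74

Key-timestep trajectory:
   step    t(s)  obj.x    obj.z    obj.vx   obj.vz 
    103  0.2081   +0.149  +0.038  +1.067  -0.448
    207  0.4182   +0.486  -0.104  +2.144  -0.901
    311  0.6283   +1.050  -0.340  +3.221  -1.354


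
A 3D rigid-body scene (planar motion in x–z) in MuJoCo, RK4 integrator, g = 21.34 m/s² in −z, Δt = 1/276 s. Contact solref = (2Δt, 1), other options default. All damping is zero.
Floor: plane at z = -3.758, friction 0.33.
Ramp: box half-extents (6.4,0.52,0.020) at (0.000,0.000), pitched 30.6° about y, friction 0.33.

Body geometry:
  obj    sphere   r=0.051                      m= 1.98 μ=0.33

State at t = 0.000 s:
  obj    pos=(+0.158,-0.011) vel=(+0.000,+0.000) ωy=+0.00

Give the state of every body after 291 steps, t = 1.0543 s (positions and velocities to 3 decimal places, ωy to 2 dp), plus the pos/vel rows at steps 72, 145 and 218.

State at t = 1.0543 s:
  obj    pos=(+3.870,-2.206) vel=(+7.042,-4.164) ωy=+160.40

Key-timestep trajectory:
   step    t(s)  obj.x    obj.z    obj.vx   obj.vz 
     72  0.2609   +0.385  -0.145  +1.743  -1.031
    145  0.5254   +1.080  -0.556  +3.509  -2.075
    218  0.7899   +2.242  -1.243  +5.275  -3.120


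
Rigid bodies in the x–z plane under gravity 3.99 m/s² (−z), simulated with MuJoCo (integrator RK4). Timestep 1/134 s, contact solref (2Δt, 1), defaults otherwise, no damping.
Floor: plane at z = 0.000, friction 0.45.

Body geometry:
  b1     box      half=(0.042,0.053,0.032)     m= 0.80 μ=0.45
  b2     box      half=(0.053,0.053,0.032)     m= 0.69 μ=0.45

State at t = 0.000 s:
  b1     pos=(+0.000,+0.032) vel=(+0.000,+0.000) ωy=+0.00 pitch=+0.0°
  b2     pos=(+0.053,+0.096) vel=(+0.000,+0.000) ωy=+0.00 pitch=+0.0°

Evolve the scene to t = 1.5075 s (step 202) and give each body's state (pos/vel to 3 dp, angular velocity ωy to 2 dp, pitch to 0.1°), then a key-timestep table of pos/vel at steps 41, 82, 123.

State at t = 1.5075 s:
  b1     pos=(+0.000,+0.032) vel=(+0.000,+0.000) ωy=+0.00 pitch=+0.0°
  b2     pos=(+0.106,+0.053) vel=(+0.000,+0.000) ωy=+0.00 pitch=+90.0°

Key-timestep trajectory:
   step    t(s)  b1.x    b1.z    b1.vx   b1.vz   b2.x    b2.z    b2.vx   b2.vz 
     41  0.3060   +0.000  +0.032  +0.000  +0.000   +0.080  +0.062  +0.143  -0.438
     82  0.6119   +0.000  +0.032  +0.000  +0.000   +0.123  +0.060  +0.000  +0.000
    123  0.9179   +0.000  +0.032  +0.000  +0.000   +0.102  +0.055  +0.017  -0.008


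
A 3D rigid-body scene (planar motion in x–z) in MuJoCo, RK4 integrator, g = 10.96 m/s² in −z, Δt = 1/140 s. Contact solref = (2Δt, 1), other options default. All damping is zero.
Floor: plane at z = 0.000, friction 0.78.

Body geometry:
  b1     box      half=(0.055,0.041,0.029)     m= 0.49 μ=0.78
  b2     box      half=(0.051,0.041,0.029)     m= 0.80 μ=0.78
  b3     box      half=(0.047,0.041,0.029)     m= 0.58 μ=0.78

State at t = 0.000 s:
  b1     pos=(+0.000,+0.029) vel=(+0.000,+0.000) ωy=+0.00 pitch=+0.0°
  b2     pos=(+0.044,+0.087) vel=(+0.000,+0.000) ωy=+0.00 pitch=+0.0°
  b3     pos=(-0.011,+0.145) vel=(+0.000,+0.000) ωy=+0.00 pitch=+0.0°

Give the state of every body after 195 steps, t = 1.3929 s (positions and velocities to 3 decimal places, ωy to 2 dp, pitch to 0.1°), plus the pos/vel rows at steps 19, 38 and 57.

State at t = 1.3929 s:
  b1     pos=(+0.000,+0.029) vel=(+0.000,+0.000) ωy=+0.00 pitch=+0.0°
  b2     pos=(+0.044,+0.087) vel=(+0.000,+0.000) ωy=+0.00 pitch=+0.1°
  b3     pos=(-0.123,+0.029) vel=(+0.000,+0.000) ωy=+0.00 pitch=+180.0°

Key-timestep trajectory:
   step    t(s)  b1.x    b1.z    b1.vx   b1.vz   b2.x    b2.z    b2.vx   b2.vz   b3.x    b3.z    b3.vx   b3.vz 
     19  0.1357   +0.000  +0.029  +0.001  +0.000   +0.044  +0.087  +0.001  +0.001   -0.019  +0.143  -0.138  -0.059
     38  0.2714   +0.000  +0.029  +0.000  -0.001   +0.044  +0.087  -0.002  +0.000   -0.053  +0.103  -0.503  -0.010
     57  0.4071   +0.000  +0.029  +0.000  +0.000   +0.044  +0.087  +0.000  +0.000   -0.123  +0.034  -0.515  -1.222
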